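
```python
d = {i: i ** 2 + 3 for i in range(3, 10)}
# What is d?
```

{3: 12, 4: 19, 5: 28, 6: 39, 7: 52, 8: 67, 9: 84}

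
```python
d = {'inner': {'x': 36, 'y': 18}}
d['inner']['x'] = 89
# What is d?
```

After line 1: d = {'inner': {'x': 36, 'y': 18}}
After line 2 (inner x overwritten): d = {'inner': {'x': 89, 'y': 18}}

{'inner': {'x': 89, 'y': 18}}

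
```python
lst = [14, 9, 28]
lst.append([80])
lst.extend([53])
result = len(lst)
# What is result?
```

After line 1: lst = [14, 9, 28]
After line 2 (append adds [80] as single element): lst = [14, 9, 28, [80]]
After line 3 (extend unpacks [53], adds 53): lst = [14, 9, 28, [80], 53]
After line 4: result = len(lst) = 5

5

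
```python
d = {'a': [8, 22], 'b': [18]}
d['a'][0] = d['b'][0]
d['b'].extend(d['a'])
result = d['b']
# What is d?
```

After line 1: d = {'a': [8, 22], 'b': [18]}
After line 2 (a[0] = b[0] = 18): d = {'a': [18, 22], 'b': [18]}
After line 3 (b.extend(a) appends [18, 22]): d = {'a': [18, 22], 'b': [18, 18, 22]}
After line 4: result = d['b'] = [18, 18, 22]

{'a': [18, 22], 'b': [18, 18, 22]}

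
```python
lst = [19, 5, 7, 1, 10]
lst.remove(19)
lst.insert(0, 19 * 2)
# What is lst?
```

After line 1: lst = [19, 5, 7, 1, 10]
After line 2 (remove first 19): lst = [5, 7, 1, 10]
After line 3 (insert 38 at index 0): lst = [38, 5, 7, 1, 10]

[38, 5, 7, 1, 10]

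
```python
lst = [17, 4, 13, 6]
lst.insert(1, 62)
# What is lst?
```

[17, 62, 4, 13, 6]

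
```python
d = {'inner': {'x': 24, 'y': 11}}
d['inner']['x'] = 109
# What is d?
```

After line 1: d = {'inner': {'x': 24, 'y': 11}}
After line 2 (inner x overwritten): d = {'inner': {'x': 109, 'y': 11}}

{'inner': {'x': 109, 'y': 11}}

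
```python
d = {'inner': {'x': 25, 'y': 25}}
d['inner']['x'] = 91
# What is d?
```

After line 1: d = {'inner': {'x': 25, 'y': 25}}
After line 2 (inner x overwritten): d = {'inner': {'x': 91, 'y': 25}}

{'inner': {'x': 91, 'y': 25}}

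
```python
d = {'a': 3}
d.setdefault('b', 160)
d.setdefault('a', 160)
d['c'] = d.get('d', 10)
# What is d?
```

After line 1: d = {'a': 3}
After line 2 (setdefault adds 'b'=160): d = {'a': 3, 'b': 160}
After line 3 (setdefault 'a' no-op, already exists): d = {'a': 3, 'b': 160}
After line 4 (get('d', 10) returns default since 'd' not in d): d = {'a': 3, 'b': 160, 'c': 10}

{'a': 3, 'b': 160, 'c': 10}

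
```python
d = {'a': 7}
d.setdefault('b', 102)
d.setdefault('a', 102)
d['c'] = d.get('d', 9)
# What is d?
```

After line 1: d = {'a': 7}
After line 2 (setdefault adds 'b'=102): d = {'a': 7, 'b': 102}
After line 3 (setdefault 'a' no-op, already exists): d = {'a': 7, 'b': 102}
After line 4 (get('d', 9) returns default since 'd' not in d): d = {'a': 7, 'b': 102, 'c': 9}

{'a': 7, 'b': 102, 'c': 9}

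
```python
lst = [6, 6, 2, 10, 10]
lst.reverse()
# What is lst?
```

[10, 10, 2, 6, 6]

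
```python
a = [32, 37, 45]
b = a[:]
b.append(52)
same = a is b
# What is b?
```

After line 1: a = [32, 37, 45]
After line 2 (b = a[:] is a shallow copy, new object): a = [32, 37, 45], b = [32, 37, 45]
After line 3 (append only mutates b): a = [32, 37, 45], b = [32, 37, 45, 52]
After line 4 (same = a is b; different objects -> False): same = False

[32, 37, 45, 52]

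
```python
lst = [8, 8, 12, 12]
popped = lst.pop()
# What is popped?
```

12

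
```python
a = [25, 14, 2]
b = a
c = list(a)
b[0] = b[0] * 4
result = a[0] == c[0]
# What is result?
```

After line 1: a = [25, 14, 2]
After line 2 (b = a, alias): a = [25, 14, 2], b = [25, 14, 2]
After line 3 (c = list(a) is a copy, new object): c = [25, 14, 2]
After line 4 (b[0] = 25 * 4 = 100; mutates shared a/b): a = b = [100, 14, 2], c = [25, 14, 2]
After line 5 (a[0] = 100, c[0] = 25; result = False)

False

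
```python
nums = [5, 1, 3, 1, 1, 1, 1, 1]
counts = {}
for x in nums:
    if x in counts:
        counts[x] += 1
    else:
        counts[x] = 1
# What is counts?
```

Initial: counts = {}, nums = [5, 1, 3, 1, 1, 1, 1, 1]
See 5: counts = {5: 1}
See 1: counts = {5: 1, 1: 1}
See 3: counts = {5: 1, 1: 1, 3: 1}
See 1: counts = {5: 1, 1: 2, 3: 1}
See 1: counts = {5: 1, 1: 3, 3: 1}
See 1: counts = {5: 1, 1: 4, 3: 1}
See 1: counts = {5: 1, 1: 5, 3: 1}
See 1: counts = {5: 1, 1: 6, 3: 1}

{5: 1, 1: 6, 3: 1}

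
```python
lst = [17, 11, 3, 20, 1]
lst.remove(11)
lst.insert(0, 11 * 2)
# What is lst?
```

After line 1: lst = [17, 11, 3, 20, 1]
After line 2 (remove first 11): lst = [17, 3, 20, 1]
After line 3 (insert 22 at index 0): lst = [22, 17, 3, 20, 1]

[22, 17, 3, 20, 1]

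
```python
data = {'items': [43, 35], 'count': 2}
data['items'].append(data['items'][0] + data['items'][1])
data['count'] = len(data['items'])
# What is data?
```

After line 1: data = {'items': [43, 35], 'count': 2}
After line 2 (append 43 + 35 = 78): data = {'items': [43, 35, 78], 'count': 2}
After line 3 (count = len(items) = 3): data = {'items': [43, 35, 78], 'count': 3}

{'items': [43, 35, 78], 'count': 3}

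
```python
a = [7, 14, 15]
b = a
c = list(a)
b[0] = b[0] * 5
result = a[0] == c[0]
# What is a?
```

After line 1: a = [7, 14, 15]
After line 2 (b = a, alias): a = [7, 14, 15], b = [7, 14, 15]
After line 3 (c = list(a) is a copy, new object): c = [7, 14, 15]
After line 4 (b[0] = 7 * 5 = 35; mutates shared a/b): a = b = [35, 14, 15], c = [7, 14, 15]
After line 5 (a[0] = 35, c[0] = 7; result = False)

[35, 14, 15]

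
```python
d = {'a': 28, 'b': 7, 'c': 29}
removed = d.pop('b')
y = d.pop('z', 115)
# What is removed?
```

After line 1: d = {'a': 28, 'b': 7, 'c': 29}
After line 2 (pop 'b' returns 7): d = {'a': 28, 'c': 29}, removed = 7
After line 3 (pop 'z' missing, returns default 115): d = {'a': 28, 'c': 29}, y = 115

7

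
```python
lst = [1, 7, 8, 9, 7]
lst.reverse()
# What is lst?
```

[7, 9, 8, 7, 1]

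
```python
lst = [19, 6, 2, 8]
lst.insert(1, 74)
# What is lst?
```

[19, 74, 6, 2, 8]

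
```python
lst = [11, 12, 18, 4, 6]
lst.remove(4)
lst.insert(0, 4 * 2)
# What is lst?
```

After line 1: lst = [11, 12, 18, 4, 6]
After line 2 (remove first 4): lst = [11, 12, 18, 6]
After line 3 (insert 8 at index 0): lst = [8, 11, 12, 18, 6]

[8, 11, 12, 18, 6]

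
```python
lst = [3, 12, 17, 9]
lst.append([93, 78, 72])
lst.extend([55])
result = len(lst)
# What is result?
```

After line 1: lst = [3, 12, 17, 9]
After line 2 (append adds [93, 78, 72] as single element): lst = [3, 12, 17, 9, [93, 78, 72]]
After line 3 (extend unpacks [55], adds 55): lst = [3, 12, 17, 9, [93, 78, 72], 55]
After line 4: result = len(lst) = 6

6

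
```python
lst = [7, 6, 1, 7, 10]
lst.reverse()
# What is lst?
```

[10, 7, 1, 6, 7]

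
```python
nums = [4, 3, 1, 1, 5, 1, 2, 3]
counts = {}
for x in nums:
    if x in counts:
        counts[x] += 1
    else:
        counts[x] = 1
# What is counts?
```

Initial: counts = {}, nums = [4, 3, 1, 1, 5, 1, 2, 3]
See 4: counts = {4: 1}
See 3: counts = {4: 1, 3: 1}
See 1: counts = {4: 1, 3: 1, 1: 1}
See 1: counts = {4: 1, 3: 1, 1: 2}
See 5: counts = {4: 1, 3: 1, 1: 2, 5: 1}
See 1: counts = {4: 1, 3: 1, 1: 3, 5: 1}
See 2: counts = {4: 1, 3: 1, 1: 3, 5: 1, 2: 1}
See 3: counts = {4: 1, 3: 2, 1: 3, 5: 1, 2: 1}

{4: 1, 3: 2, 1: 3, 5: 1, 2: 1}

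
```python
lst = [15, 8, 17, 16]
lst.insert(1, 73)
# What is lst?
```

[15, 73, 8, 17, 16]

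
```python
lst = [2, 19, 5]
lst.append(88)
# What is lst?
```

[2, 19, 5, 88]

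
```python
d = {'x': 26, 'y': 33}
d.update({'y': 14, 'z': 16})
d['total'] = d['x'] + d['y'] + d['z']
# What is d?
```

After line 1: d = {'x': 26, 'y': 33}
After line 2 (y overwritten, z added): d = {'x': 26, 'y': 14, 'z': 16}
After line 3 (total = 26 + 14 + 16 = 56): d = {'x': 26, 'y': 14, 'z': 16, 'total': 56}

{'x': 26, 'y': 14, 'z': 16, 'total': 56}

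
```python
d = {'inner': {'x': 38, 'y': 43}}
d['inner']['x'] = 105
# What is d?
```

After line 1: d = {'inner': {'x': 38, 'y': 43}}
After line 2 (inner x overwritten): d = {'inner': {'x': 105, 'y': 43}}

{'inner': {'x': 105, 'y': 43}}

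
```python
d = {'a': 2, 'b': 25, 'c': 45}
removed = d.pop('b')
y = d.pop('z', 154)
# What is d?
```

After line 1: d = {'a': 2, 'b': 25, 'c': 45}
After line 2 (pop 'b' returns 25): d = {'a': 2, 'c': 45}, removed = 25
After line 3 (pop 'z' missing, returns default 154): d = {'a': 2, 'c': 45}, y = 154

{'a': 2, 'c': 45}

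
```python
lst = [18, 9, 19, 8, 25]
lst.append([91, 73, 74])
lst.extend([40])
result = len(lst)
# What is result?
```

After line 1: lst = [18, 9, 19, 8, 25]
After line 2 (append adds [91, 73, 74] as single element): lst = [18, 9, 19, 8, 25, [91, 73, 74]]
After line 3 (extend unpacks [40], adds 40): lst = [18, 9, 19, 8, 25, [91, 73, 74], 40]
After line 4: result = len(lst) = 7

7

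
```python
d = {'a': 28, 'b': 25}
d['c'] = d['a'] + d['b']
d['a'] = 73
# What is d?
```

After line 1: d = {'a': 28, 'b': 25}
After line 2 (d['c'] = 28 + 25): d = {'a': 28, 'b': 25, 'c': 53}
After line 3: d = {'a': 73, 'b': 25, 'c': 53}

{'a': 73, 'b': 25, 'c': 53}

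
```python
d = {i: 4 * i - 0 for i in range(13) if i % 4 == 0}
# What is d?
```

{0: 0, 4: 16, 8: 32, 12: 48}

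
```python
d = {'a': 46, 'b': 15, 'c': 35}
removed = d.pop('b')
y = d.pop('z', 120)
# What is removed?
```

After line 1: d = {'a': 46, 'b': 15, 'c': 35}
After line 2 (pop 'b' returns 15): d = {'a': 46, 'c': 35}, removed = 15
After line 3 (pop 'z' missing, returns default 120): d = {'a': 46, 'c': 35}, y = 120

15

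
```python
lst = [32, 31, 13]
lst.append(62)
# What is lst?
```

[32, 31, 13, 62]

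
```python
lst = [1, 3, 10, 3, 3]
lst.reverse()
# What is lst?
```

[3, 3, 10, 3, 1]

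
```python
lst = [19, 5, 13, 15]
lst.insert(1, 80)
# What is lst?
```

[19, 80, 5, 13, 15]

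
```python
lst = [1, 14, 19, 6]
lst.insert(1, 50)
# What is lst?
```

[1, 50, 14, 19, 6]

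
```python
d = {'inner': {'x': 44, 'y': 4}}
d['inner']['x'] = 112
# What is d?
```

After line 1: d = {'inner': {'x': 44, 'y': 4}}
After line 2 (inner x overwritten): d = {'inner': {'x': 112, 'y': 4}}

{'inner': {'x': 112, 'y': 4}}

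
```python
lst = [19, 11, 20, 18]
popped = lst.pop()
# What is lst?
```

[19, 11, 20]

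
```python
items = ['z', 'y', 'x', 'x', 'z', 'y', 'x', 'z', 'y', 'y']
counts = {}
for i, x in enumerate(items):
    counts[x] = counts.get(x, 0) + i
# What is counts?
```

Initial: counts = {}, items = ['z', 'y', 'x', 'x', 'z', 'y', 'x', 'z', 'y', 'y']
i=0, x='z': counts = {'z': 0}
i=1, x='y': counts = {'z': 0, 'y': 1}
i=2, x='x': counts = {'z': 0, 'y': 1, 'x': 2}
i=3, x='x': counts = {'z': 0, 'y': 1, 'x': 5}
i=4, x='z': counts = {'z': 4, 'y': 1, 'x': 5}
i=5, x='y': counts = {'z': 4, 'y': 6, 'x': 5}
i=6, x='x': counts = {'z': 4, 'y': 6, 'x': 11}
i=7, x='z': counts = {'z': 11, 'y': 6, 'x': 11}
i=8, x='y': counts = {'z': 11, 'y': 14, 'x': 11}
i=9, x='y': counts = {'z': 11, 'y': 23, 'x': 11}

{'z': 11, 'y': 23, 'x': 11}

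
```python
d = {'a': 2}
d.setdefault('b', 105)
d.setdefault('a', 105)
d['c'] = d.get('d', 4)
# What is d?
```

After line 1: d = {'a': 2}
After line 2 (setdefault adds 'b'=105): d = {'a': 2, 'b': 105}
After line 3 (setdefault 'a' no-op, already exists): d = {'a': 2, 'b': 105}
After line 4 (get('d', 4) returns default since 'd' not in d): d = {'a': 2, 'b': 105, 'c': 4}

{'a': 2, 'b': 105, 'c': 4}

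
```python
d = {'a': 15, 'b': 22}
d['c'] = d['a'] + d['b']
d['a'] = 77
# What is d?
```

After line 1: d = {'a': 15, 'b': 22}
After line 2 (d['c'] = 15 + 22): d = {'a': 15, 'b': 22, 'c': 37}
After line 3: d = {'a': 77, 'b': 22, 'c': 37}

{'a': 77, 'b': 22, 'c': 37}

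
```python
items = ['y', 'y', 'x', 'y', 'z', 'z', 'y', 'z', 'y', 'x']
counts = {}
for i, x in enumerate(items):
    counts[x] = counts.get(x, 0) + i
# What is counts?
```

Initial: counts = {}, items = ['y', 'y', 'x', 'y', 'z', 'z', 'y', 'z', 'y', 'x']
i=0, x='y': counts = {'y': 0}
i=1, x='y': counts = {'y': 1}
i=2, x='x': counts = {'y': 1, 'x': 2}
i=3, x='y': counts = {'y': 4, 'x': 2}
i=4, x='z': counts = {'y': 4, 'x': 2, 'z': 4}
i=5, x='z': counts = {'y': 4, 'x': 2, 'z': 9}
i=6, x='y': counts = {'y': 10, 'x': 2, 'z': 9}
i=7, x='z': counts = {'y': 10, 'x': 2, 'z': 16}
i=8, x='y': counts = {'y': 18, 'x': 2, 'z': 16}
i=9, x='x': counts = {'y': 18, 'x': 11, 'z': 16}

{'y': 18, 'x': 11, 'z': 16}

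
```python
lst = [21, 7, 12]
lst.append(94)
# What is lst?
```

[21, 7, 12, 94]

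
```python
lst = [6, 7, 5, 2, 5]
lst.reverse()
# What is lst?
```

[5, 2, 5, 7, 6]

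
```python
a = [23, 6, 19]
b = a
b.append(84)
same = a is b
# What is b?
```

After line 1: a = [23, 6, 19]
After line 2 (b = a is an alias, same object): a = [23, 6, 19], b = [23, 6, 19]
After line 3 (b.append mutates the shared list): a = [23, 6, 19, 84], b = [23, 6, 19, 84]
After line 4 (same = a is b; same object -> True): same = True

[23, 6, 19, 84]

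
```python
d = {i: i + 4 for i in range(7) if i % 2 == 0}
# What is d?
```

{0: 4, 2: 6, 4: 8, 6: 10}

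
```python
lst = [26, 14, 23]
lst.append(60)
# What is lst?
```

[26, 14, 23, 60]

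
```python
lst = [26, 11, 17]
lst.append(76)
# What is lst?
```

[26, 11, 17, 76]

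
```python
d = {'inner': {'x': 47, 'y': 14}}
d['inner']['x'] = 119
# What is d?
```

After line 1: d = {'inner': {'x': 47, 'y': 14}}
After line 2 (inner x overwritten): d = {'inner': {'x': 119, 'y': 14}}

{'inner': {'x': 119, 'y': 14}}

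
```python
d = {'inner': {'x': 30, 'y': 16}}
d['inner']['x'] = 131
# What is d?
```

After line 1: d = {'inner': {'x': 30, 'y': 16}}
After line 2 (inner x overwritten): d = {'inner': {'x': 131, 'y': 16}}

{'inner': {'x': 131, 'y': 16}}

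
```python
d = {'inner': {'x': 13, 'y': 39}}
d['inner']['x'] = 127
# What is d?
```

After line 1: d = {'inner': {'x': 13, 'y': 39}}
After line 2 (inner x overwritten): d = {'inner': {'x': 127, 'y': 39}}

{'inner': {'x': 127, 'y': 39}}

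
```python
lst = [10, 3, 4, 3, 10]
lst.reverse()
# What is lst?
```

[10, 3, 4, 3, 10]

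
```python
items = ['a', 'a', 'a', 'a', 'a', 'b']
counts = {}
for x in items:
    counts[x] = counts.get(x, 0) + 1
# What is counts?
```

Initial: counts = {}, items = ['a', 'a', 'a', 'a', 'a', 'b']
See 'a': counts = {'a': 1}
See 'a': counts = {'a': 2}
See 'a': counts = {'a': 3}
See 'a': counts = {'a': 4}
See 'a': counts = {'a': 5}
See 'b': counts = {'a': 5, 'b': 1}

{'a': 5, 'b': 1}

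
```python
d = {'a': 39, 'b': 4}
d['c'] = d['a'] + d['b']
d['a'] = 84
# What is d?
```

After line 1: d = {'a': 39, 'b': 4}
After line 2 (d['c'] = 39 + 4): d = {'a': 39, 'b': 4, 'c': 43}
After line 3: d = {'a': 84, 'b': 4, 'c': 43}

{'a': 84, 'b': 4, 'c': 43}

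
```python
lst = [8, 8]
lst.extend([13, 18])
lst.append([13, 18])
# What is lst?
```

After line 1: lst = [8, 8]
After line 2 (extend unpacks [13, 18]): lst = [8, 8, 13, 18]
After line 3 (append adds [13, 18] as single element): lst = [8, 8, 13, 18, [13, 18]]

[8, 8, 13, 18, [13, 18]]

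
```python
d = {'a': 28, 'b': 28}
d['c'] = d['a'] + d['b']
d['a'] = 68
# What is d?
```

After line 1: d = {'a': 28, 'b': 28}
After line 2 (d['c'] = 28 + 28): d = {'a': 28, 'b': 28, 'c': 56}
After line 3: d = {'a': 68, 'b': 28, 'c': 56}

{'a': 68, 'b': 28, 'c': 56}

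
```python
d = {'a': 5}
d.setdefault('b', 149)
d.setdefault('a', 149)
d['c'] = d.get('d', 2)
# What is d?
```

After line 1: d = {'a': 5}
After line 2 (setdefault adds 'b'=149): d = {'a': 5, 'b': 149}
After line 3 (setdefault 'a' no-op, already exists): d = {'a': 5, 'b': 149}
After line 4 (get('d', 2) returns default since 'd' not in d): d = {'a': 5, 'b': 149, 'c': 2}

{'a': 5, 'b': 149, 'c': 2}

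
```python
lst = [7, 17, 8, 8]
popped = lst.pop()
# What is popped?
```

8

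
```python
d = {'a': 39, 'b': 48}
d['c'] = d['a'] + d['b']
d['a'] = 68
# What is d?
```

After line 1: d = {'a': 39, 'b': 48}
After line 2 (d['c'] = 39 + 48): d = {'a': 39, 'b': 48, 'c': 87}
After line 3: d = {'a': 68, 'b': 48, 'c': 87}

{'a': 68, 'b': 48, 'c': 87}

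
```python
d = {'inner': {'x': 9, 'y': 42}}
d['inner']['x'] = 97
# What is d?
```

After line 1: d = {'inner': {'x': 9, 'y': 42}}
After line 2 (inner x overwritten): d = {'inner': {'x': 97, 'y': 42}}

{'inner': {'x': 97, 'y': 42}}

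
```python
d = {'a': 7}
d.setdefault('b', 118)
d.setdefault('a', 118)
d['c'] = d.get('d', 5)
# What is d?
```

After line 1: d = {'a': 7}
After line 2 (setdefault adds 'b'=118): d = {'a': 7, 'b': 118}
After line 3 (setdefault 'a' no-op, already exists): d = {'a': 7, 'b': 118}
After line 4 (get('d', 5) returns default since 'd' not in d): d = {'a': 7, 'b': 118, 'c': 5}

{'a': 7, 'b': 118, 'c': 5}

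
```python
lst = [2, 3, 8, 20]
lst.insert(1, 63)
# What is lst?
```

[2, 63, 3, 8, 20]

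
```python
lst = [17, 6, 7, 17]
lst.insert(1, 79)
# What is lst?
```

[17, 79, 6, 7, 17]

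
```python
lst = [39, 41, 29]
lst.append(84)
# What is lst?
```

[39, 41, 29, 84]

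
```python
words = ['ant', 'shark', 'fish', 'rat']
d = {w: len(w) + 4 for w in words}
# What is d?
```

{'ant': 7, 'shark': 9, 'fish': 8, 'rat': 7}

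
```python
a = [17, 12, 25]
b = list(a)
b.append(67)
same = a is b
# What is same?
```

After line 1: a = [17, 12, 25]
After line 2 (b = list(a) is a shallow copy, new object): a = [17, 12, 25], b = [17, 12, 25]
After line 3 (append only mutates b): a = [17, 12, 25], b = [17, 12, 25, 67]
After line 4 (same = a is b; different objects -> False): same = False

False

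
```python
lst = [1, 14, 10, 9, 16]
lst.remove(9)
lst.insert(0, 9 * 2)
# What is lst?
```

After line 1: lst = [1, 14, 10, 9, 16]
After line 2 (remove first 9): lst = [1, 14, 10, 16]
After line 3 (insert 18 at index 0): lst = [18, 1, 14, 10, 16]

[18, 1, 14, 10, 16]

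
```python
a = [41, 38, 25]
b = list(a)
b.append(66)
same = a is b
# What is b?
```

After line 1: a = [41, 38, 25]
After line 2 (b = list(a) is a shallow copy, new object): a = [41, 38, 25], b = [41, 38, 25]
After line 3 (append only mutates b): a = [41, 38, 25], b = [41, 38, 25, 66]
After line 4 (same = a is b; different objects -> False): same = False

[41, 38, 25, 66]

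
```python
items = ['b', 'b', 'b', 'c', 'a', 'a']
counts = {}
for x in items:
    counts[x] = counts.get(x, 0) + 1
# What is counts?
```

Initial: counts = {}, items = ['b', 'b', 'b', 'c', 'a', 'a']
See 'b': counts = {'b': 1}
See 'b': counts = {'b': 2}
See 'b': counts = {'b': 3}
See 'c': counts = {'b': 3, 'c': 1}
See 'a': counts = {'b': 3, 'c': 1, 'a': 1}
See 'a': counts = {'b': 3, 'c': 1, 'a': 2}

{'b': 3, 'c': 1, 'a': 2}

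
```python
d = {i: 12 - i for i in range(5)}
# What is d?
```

{0: 12, 1: 11, 2: 10, 3: 9, 4: 8}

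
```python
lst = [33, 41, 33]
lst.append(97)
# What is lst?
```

[33, 41, 33, 97]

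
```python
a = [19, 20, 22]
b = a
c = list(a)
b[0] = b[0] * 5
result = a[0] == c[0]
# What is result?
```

After line 1: a = [19, 20, 22]
After line 2 (b = a, alias): a = [19, 20, 22], b = [19, 20, 22]
After line 3 (c = list(a) is a copy, new object): c = [19, 20, 22]
After line 4 (b[0] = 19 * 5 = 95; mutates shared a/b): a = b = [95, 20, 22], c = [19, 20, 22]
After line 5 (a[0] = 95, c[0] = 19; result = False)

False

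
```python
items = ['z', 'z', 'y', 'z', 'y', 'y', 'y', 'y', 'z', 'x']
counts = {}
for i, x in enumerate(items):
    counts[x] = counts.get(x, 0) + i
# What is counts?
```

Initial: counts = {}, items = ['z', 'z', 'y', 'z', 'y', 'y', 'y', 'y', 'z', 'x']
i=0, x='z': counts = {'z': 0}
i=1, x='z': counts = {'z': 1}
i=2, x='y': counts = {'z': 1, 'y': 2}
i=3, x='z': counts = {'z': 4, 'y': 2}
i=4, x='y': counts = {'z': 4, 'y': 6}
i=5, x='y': counts = {'z': 4, 'y': 11}
i=6, x='y': counts = {'z': 4, 'y': 17}
i=7, x='y': counts = {'z': 4, 'y': 24}
i=8, x='z': counts = {'z': 12, 'y': 24}
i=9, x='x': counts = {'z': 12, 'y': 24, 'x': 9}

{'z': 12, 'y': 24, 'x': 9}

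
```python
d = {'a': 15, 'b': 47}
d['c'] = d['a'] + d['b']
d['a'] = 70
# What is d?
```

After line 1: d = {'a': 15, 'b': 47}
After line 2 (d['c'] = 15 + 47): d = {'a': 15, 'b': 47, 'c': 62}
After line 3: d = {'a': 70, 'b': 47, 'c': 62}

{'a': 70, 'b': 47, 'c': 62}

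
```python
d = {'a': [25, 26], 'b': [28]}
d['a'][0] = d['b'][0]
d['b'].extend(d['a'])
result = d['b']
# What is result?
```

After line 1: d = {'a': [25, 26], 'b': [28]}
After line 2 (a[0] = b[0] = 28): d = {'a': [28, 26], 'b': [28]}
After line 3 (b.extend(a) appends [28, 26]): d = {'a': [28, 26], 'b': [28, 28, 26]}
After line 4: result = d['b'] = [28, 28, 26]

[28, 28, 26]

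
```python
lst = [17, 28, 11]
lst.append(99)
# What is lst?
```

[17, 28, 11, 99]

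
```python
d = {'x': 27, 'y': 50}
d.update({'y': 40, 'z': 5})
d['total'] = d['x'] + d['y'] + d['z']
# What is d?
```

After line 1: d = {'x': 27, 'y': 50}
After line 2 (y overwritten, z added): d = {'x': 27, 'y': 40, 'z': 5}
After line 3 (total = 27 + 40 + 5 = 72): d = {'x': 27, 'y': 40, 'z': 5, 'total': 72}

{'x': 27, 'y': 40, 'z': 5, 'total': 72}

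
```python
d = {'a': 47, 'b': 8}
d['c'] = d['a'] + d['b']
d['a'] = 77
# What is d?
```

After line 1: d = {'a': 47, 'b': 8}
After line 2 (d['c'] = 47 + 8): d = {'a': 47, 'b': 8, 'c': 55}
After line 3: d = {'a': 77, 'b': 8, 'c': 55}

{'a': 77, 'b': 8, 'c': 55}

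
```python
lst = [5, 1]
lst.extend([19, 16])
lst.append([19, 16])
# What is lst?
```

After line 1: lst = [5, 1]
After line 2 (extend unpacks [19, 16]): lst = [5, 1, 19, 16]
After line 3 (append adds [19, 16] as single element): lst = [5, 1, 19, 16, [19, 16]]

[5, 1, 19, 16, [19, 16]]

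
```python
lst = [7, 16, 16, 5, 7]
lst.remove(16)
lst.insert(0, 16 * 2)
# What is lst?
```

After line 1: lst = [7, 16, 16, 5, 7]
After line 2 (remove first 16): lst = [7, 16, 5, 7]
After line 3 (insert 32 at index 0): lst = [32, 7, 16, 5, 7]

[32, 7, 16, 5, 7]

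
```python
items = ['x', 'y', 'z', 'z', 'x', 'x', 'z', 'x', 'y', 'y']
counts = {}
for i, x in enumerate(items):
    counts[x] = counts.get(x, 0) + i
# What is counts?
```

Initial: counts = {}, items = ['x', 'y', 'z', 'z', 'x', 'x', 'z', 'x', 'y', 'y']
i=0, x='x': counts = {'x': 0}
i=1, x='y': counts = {'x': 0, 'y': 1}
i=2, x='z': counts = {'x': 0, 'y': 1, 'z': 2}
i=3, x='z': counts = {'x': 0, 'y': 1, 'z': 5}
i=4, x='x': counts = {'x': 4, 'y': 1, 'z': 5}
i=5, x='x': counts = {'x': 9, 'y': 1, 'z': 5}
i=6, x='z': counts = {'x': 9, 'y': 1, 'z': 11}
i=7, x='x': counts = {'x': 16, 'y': 1, 'z': 11}
i=8, x='y': counts = {'x': 16, 'y': 9, 'z': 11}
i=9, x='y': counts = {'x': 16, 'y': 18, 'z': 11}

{'x': 16, 'y': 18, 'z': 11}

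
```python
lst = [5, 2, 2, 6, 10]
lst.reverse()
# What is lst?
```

[10, 6, 2, 2, 5]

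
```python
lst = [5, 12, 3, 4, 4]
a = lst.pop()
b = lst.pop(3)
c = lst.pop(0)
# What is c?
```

After line 1: lst = [5, 12, 3, 4, 4]
After line 2 (pop() -> a = 4): lst = [5, 12, 3, 4]
After line 3 (pop(3) -> b = 4): lst = [5, 12, 3]
After line 4 (pop(0) -> c = 5): lst = [12, 3]

5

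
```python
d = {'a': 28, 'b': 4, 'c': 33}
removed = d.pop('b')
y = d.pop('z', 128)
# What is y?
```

After line 1: d = {'a': 28, 'b': 4, 'c': 33}
After line 2 (pop 'b' returns 4): d = {'a': 28, 'c': 33}, removed = 4
After line 3 (pop 'z' missing, returns default 128): d = {'a': 28, 'c': 33}, y = 128

128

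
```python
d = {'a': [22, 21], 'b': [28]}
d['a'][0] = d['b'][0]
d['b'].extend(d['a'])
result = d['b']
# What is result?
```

After line 1: d = {'a': [22, 21], 'b': [28]}
After line 2 (a[0] = b[0] = 28): d = {'a': [28, 21], 'b': [28]}
After line 3 (b.extend(a) appends [28, 21]): d = {'a': [28, 21], 'b': [28, 28, 21]}
After line 4: result = d['b'] = [28, 28, 21]

[28, 28, 21]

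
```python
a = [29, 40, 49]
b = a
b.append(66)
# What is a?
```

After line 1: a = [29, 40, 49]
After line 2 (b = a is an alias, same object): a = [29, 40, 49], b = [29, 40, 49]
After line 3 (b.append mutates the shared list): a = [29, 40, 49, 66], b = [29, 40, 49, 66]

[29, 40, 49, 66]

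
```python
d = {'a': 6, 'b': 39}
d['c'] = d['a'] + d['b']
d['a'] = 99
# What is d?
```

After line 1: d = {'a': 6, 'b': 39}
After line 2 (d['c'] = 6 + 39): d = {'a': 6, 'b': 39, 'c': 45}
After line 3: d = {'a': 99, 'b': 39, 'c': 45}

{'a': 99, 'b': 39, 'c': 45}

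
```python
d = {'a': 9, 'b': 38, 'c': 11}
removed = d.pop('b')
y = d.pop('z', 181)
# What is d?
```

After line 1: d = {'a': 9, 'b': 38, 'c': 11}
After line 2 (pop 'b' returns 38): d = {'a': 9, 'c': 11}, removed = 38
After line 3 (pop 'z' missing, returns default 181): d = {'a': 9, 'c': 11}, y = 181

{'a': 9, 'c': 11}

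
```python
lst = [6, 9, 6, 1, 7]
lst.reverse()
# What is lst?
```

[7, 1, 6, 9, 6]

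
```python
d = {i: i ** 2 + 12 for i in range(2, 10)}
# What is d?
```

{2: 16, 3: 21, 4: 28, 5: 37, 6: 48, 7: 61, 8: 76, 9: 93}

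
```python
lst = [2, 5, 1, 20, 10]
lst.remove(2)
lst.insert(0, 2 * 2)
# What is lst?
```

After line 1: lst = [2, 5, 1, 20, 10]
After line 2 (remove first 2): lst = [5, 1, 20, 10]
After line 3 (insert 4 at index 0): lst = [4, 5, 1, 20, 10]

[4, 5, 1, 20, 10]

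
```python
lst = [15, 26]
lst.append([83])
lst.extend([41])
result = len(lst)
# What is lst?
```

After line 1: lst = [15, 26]
After line 2 (append adds [83] as single element): lst = [15, 26, [83]]
After line 3 (extend unpacks [41], adds 41): lst = [15, 26, [83], 41]
After line 4: result = len(lst) = 4

[15, 26, [83], 41]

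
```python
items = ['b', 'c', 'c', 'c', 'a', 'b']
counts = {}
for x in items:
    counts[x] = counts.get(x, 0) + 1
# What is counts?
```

Initial: counts = {}, items = ['b', 'c', 'c', 'c', 'a', 'b']
See 'b': counts = {'b': 1}
See 'c': counts = {'b': 1, 'c': 1}
See 'c': counts = {'b': 1, 'c': 2}
See 'c': counts = {'b': 1, 'c': 3}
See 'a': counts = {'b': 1, 'c': 3, 'a': 1}
See 'b': counts = {'b': 2, 'c': 3, 'a': 1}

{'b': 2, 'c': 3, 'a': 1}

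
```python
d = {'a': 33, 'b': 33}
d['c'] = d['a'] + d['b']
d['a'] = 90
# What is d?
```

After line 1: d = {'a': 33, 'b': 33}
After line 2 (d['c'] = 33 + 33): d = {'a': 33, 'b': 33, 'c': 66}
After line 3: d = {'a': 90, 'b': 33, 'c': 66}

{'a': 90, 'b': 33, 'c': 66}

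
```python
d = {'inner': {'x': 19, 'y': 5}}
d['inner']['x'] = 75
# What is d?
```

After line 1: d = {'inner': {'x': 19, 'y': 5}}
After line 2 (inner x overwritten): d = {'inner': {'x': 75, 'y': 5}}

{'inner': {'x': 75, 'y': 5}}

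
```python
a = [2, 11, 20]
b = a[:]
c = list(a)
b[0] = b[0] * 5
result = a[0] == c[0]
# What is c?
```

After line 1: a = [2, 11, 20]
After line 2 (b = a[:], copy): a = [2, 11, 20], b = [2, 11, 20]
After line 3 (c = list(a) is a copy, new object): c = [2, 11, 20]
After line 4 (b[0] = 2 * 5 = 10; only b mutates (copy)): a = [2, 11, 20], b = [10, 11, 20], c = [2, 11, 20]
After line 5 (a[0] = 2, c[0] = 2; result = True)

[2, 11, 20]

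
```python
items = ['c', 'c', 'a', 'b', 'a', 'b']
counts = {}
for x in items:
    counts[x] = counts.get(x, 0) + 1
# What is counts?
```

Initial: counts = {}, items = ['c', 'c', 'a', 'b', 'a', 'b']
See 'c': counts = {'c': 1}
See 'c': counts = {'c': 2}
See 'a': counts = {'c': 2, 'a': 1}
See 'b': counts = {'c': 2, 'a': 1, 'b': 1}
See 'a': counts = {'c': 2, 'a': 2, 'b': 1}
See 'b': counts = {'c': 2, 'a': 2, 'b': 2}

{'c': 2, 'a': 2, 'b': 2}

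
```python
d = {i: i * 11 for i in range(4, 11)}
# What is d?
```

{4: 44, 5: 55, 6: 66, 7: 77, 8: 88, 9: 99, 10: 110}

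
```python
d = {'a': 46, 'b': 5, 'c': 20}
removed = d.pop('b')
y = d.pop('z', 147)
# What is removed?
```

After line 1: d = {'a': 46, 'b': 5, 'c': 20}
After line 2 (pop 'b' returns 5): d = {'a': 46, 'c': 20}, removed = 5
After line 3 (pop 'z' missing, returns default 147): d = {'a': 46, 'c': 20}, y = 147

5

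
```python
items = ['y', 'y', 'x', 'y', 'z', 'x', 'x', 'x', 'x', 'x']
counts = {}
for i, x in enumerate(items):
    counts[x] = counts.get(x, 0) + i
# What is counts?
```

Initial: counts = {}, items = ['y', 'y', 'x', 'y', 'z', 'x', 'x', 'x', 'x', 'x']
i=0, x='y': counts = {'y': 0}
i=1, x='y': counts = {'y': 1}
i=2, x='x': counts = {'y': 1, 'x': 2}
i=3, x='y': counts = {'y': 4, 'x': 2}
i=4, x='z': counts = {'y': 4, 'x': 2, 'z': 4}
i=5, x='x': counts = {'y': 4, 'x': 7, 'z': 4}
i=6, x='x': counts = {'y': 4, 'x': 13, 'z': 4}
i=7, x='x': counts = {'y': 4, 'x': 20, 'z': 4}
i=8, x='x': counts = {'y': 4, 'x': 28, 'z': 4}
i=9, x='x': counts = {'y': 4, 'x': 37, 'z': 4}

{'y': 4, 'x': 37, 'z': 4}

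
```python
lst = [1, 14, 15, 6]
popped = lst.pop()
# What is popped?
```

6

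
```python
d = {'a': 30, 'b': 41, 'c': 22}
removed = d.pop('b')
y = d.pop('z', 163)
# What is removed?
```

After line 1: d = {'a': 30, 'b': 41, 'c': 22}
After line 2 (pop 'b' returns 41): d = {'a': 30, 'c': 22}, removed = 41
After line 3 (pop 'z' missing, returns default 163): d = {'a': 30, 'c': 22}, y = 163

41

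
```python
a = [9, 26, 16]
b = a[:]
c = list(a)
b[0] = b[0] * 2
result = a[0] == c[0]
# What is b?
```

After line 1: a = [9, 26, 16]
After line 2 (b = a[:], copy): a = [9, 26, 16], b = [9, 26, 16]
After line 3 (c = list(a) is a copy, new object): c = [9, 26, 16]
After line 4 (b[0] = 9 * 2 = 18; only b mutates (copy)): a = [9, 26, 16], b = [18, 26, 16], c = [9, 26, 16]
After line 5 (a[0] = 9, c[0] = 9; result = True)

[18, 26, 16]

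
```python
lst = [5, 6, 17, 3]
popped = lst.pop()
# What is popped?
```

3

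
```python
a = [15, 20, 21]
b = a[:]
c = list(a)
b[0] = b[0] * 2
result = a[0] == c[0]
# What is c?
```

After line 1: a = [15, 20, 21]
After line 2 (b = a[:], copy): a = [15, 20, 21], b = [15, 20, 21]
After line 3 (c = list(a) is a copy, new object): c = [15, 20, 21]
After line 4 (b[0] = 15 * 2 = 30; only b mutates (copy)): a = [15, 20, 21], b = [30, 20, 21], c = [15, 20, 21]
After line 5 (a[0] = 15, c[0] = 15; result = True)

[15, 20, 21]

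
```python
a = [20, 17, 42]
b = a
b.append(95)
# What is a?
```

After line 1: a = [20, 17, 42]
After line 2 (b = a is an alias, same object): a = [20, 17, 42], b = [20, 17, 42]
After line 3 (b.append mutates the shared list): a = [20, 17, 42, 95], b = [20, 17, 42, 95]

[20, 17, 42, 95]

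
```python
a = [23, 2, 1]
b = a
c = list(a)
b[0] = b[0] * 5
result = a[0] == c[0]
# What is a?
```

After line 1: a = [23, 2, 1]
After line 2 (b = a, alias): a = [23, 2, 1], b = [23, 2, 1]
After line 3 (c = list(a) is a copy, new object): c = [23, 2, 1]
After line 4 (b[0] = 23 * 5 = 115; mutates shared a/b): a = b = [115, 2, 1], c = [23, 2, 1]
After line 5 (a[0] = 115, c[0] = 23; result = False)

[115, 2, 1]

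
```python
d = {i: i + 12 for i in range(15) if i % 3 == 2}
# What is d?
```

{2: 14, 5: 17, 8: 20, 11: 23, 14: 26}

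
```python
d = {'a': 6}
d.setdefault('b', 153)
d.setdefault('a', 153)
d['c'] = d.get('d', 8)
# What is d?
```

After line 1: d = {'a': 6}
After line 2 (setdefault adds 'b'=153): d = {'a': 6, 'b': 153}
After line 3 (setdefault 'a' no-op, already exists): d = {'a': 6, 'b': 153}
After line 4 (get('d', 8) returns default since 'd' not in d): d = {'a': 6, 'b': 153, 'c': 8}

{'a': 6, 'b': 153, 'c': 8}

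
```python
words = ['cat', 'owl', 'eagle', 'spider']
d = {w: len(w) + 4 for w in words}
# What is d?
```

{'cat': 7, 'owl': 7, 'eagle': 9, 'spider': 10}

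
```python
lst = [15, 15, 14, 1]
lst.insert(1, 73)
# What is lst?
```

[15, 73, 15, 14, 1]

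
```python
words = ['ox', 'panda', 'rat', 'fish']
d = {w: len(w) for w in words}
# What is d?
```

{'ox': 2, 'panda': 5, 'rat': 3, 'fish': 4}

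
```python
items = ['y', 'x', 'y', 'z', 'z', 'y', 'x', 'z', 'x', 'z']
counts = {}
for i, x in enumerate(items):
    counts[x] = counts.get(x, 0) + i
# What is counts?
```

Initial: counts = {}, items = ['y', 'x', 'y', 'z', 'z', 'y', 'x', 'z', 'x', 'z']
i=0, x='y': counts = {'y': 0}
i=1, x='x': counts = {'y': 0, 'x': 1}
i=2, x='y': counts = {'y': 2, 'x': 1}
i=3, x='z': counts = {'y': 2, 'x': 1, 'z': 3}
i=4, x='z': counts = {'y': 2, 'x': 1, 'z': 7}
i=5, x='y': counts = {'y': 7, 'x': 1, 'z': 7}
i=6, x='x': counts = {'y': 7, 'x': 7, 'z': 7}
i=7, x='z': counts = {'y': 7, 'x': 7, 'z': 14}
i=8, x='x': counts = {'y': 7, 'x': 15, 'z': 14}
i=9, x='z': counts = {'y': 7, 'x': 15, 'z': 23}

{'y': 7, 'x': 15, 'z': 23}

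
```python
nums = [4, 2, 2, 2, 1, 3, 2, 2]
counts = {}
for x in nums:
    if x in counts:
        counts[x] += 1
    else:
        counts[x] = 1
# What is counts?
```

Initial: counts = {}, nums = [4, 2, 2, 2, 1, 3, 2, 2]
See 4: counts = {4: 1}
See 2: counts = {4: 1, 2: 1}
See 2: counts = {4: 1, 2: 2}
See 2: counts = {4: 1, 2: 3}
See 1: counts = {4: 1, 2: 3, 1: 1}
See 3: counts = {4: 1, 2: 3, 1: 1, 3: 1}
See 2: counts = {4: 1, 2: 4, 1: 1, 3: 1}
See 2: counts = {4: 1, 2: 5, 1: 1, 3: 1}

{4: 1, 2: 5, 1: 1, 3: 1}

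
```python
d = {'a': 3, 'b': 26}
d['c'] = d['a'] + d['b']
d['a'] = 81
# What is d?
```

After line 1: d = {'a': 3, 'b': 26}
After line 2 (d['c'] = 3 + 26): d = {'a': 3, 'b': 26, 'c': 29}
After line 3: d = {'a': 81, 'b': 26, 'c': 29}

{'a': 81, 'b': 26, 'c': 29}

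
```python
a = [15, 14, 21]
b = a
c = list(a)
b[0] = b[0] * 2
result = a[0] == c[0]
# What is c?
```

After line 1: a = [15, 14, 21]
After line 2 (b = a, alias): a = [15, 14, 21], b = [15, 14, 21]
After line 3 (c = list(a) is a copy, new object): c = [15, 14, 21]
After line 4 (b[0] = 15 * 2 = 30; mutates shared a/b): a = b = [30, 14, 21], c = [15, 14, 21]
After line 5 (a[0] = 30, c[0] = 15; result = False)

[15, 14, 21]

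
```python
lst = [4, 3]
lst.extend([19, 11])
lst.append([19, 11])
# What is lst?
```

After line 1: lst = [4, 3]
After line 2 (extend unpacks [19, 11]): lst = [4, 3, 19, 11]
After line 3 (append adds [19, 11] as single element): lst = [4, 3, 19, 11, [19, 11]]

[4, 3, 19, 11, [19, 11]]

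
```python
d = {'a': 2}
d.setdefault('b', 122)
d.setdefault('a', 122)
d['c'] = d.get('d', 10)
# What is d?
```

After line 1: d = {'a': 2}
After line 2 (setdefault adds 'b'=122): d = {'a': 2, 'b': 122}
After line 3 (setdefault 'a' no-op, already exists): d = {'a': 2, 'b': 122}
After line 4 (get('d', 10) returns default since 'd' not in d): d = {'a': 2, 'b': 122, 'c': 10}

{'a': 2, 'b': 122, 'c': 10}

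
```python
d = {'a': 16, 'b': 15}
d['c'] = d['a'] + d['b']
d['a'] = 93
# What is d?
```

After line 1: d = {'a': 16, 'b': 15}
After line 2 (d['c'] = 16 + 15): d = {'a': 16, 'b': 15, 'c': 31}
After line 3: d = {'a': 93, 'b': 15, 'c': 31}

{'a': 93, 'b': 15, 'c': 31}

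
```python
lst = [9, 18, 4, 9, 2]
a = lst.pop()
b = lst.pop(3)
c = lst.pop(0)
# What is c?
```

After line 1: lst = [9, 18, 4, 9, 2]
After line 2 (pop() -> a = 2): lst = [9, 18, 4, 9]
After line 3 (pop(3) -> b = 9): lst = [9, 18, 4]
After line 4 (pop(0) -> c = 9): lst = [18, 4]

9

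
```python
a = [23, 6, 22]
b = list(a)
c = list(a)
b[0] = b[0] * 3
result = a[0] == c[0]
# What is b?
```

After line 1: a = [23, 6, 22]
After line 2 (b = list(a), copy): a = [23, 6, 22], b = [23, 6, 22]
After line 3 (c = list(a) is a copy, new object): c = [23, 6, 22]
After line 4 (b[0] = 23 * 3 = 69; only b mutates (copy)): a = [23, 6, 22], b = [69, 6, 22], c = [23, 6, 22]
After line 5 (a[0] = 23, c[0] = 23; result = True)

[69, 6, 22]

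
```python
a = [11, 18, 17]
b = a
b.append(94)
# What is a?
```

After line 1: a = [11, 18, 17]
After line 2 (b = a is an alias, same object): a = [11, 18, 17], b = [11, 18, 17]
After line 3 (b.append mutates the shared list): a = [11, 18, 17, 94], b = [11, 18, 17, 94]

[11, 18, 17, 94]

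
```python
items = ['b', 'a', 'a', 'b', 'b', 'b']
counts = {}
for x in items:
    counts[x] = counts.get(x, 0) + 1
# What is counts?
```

Initial: counts = {}, items = ['b', 'a', 'a', 'b', 'b', 'b']
See 'b': counts = {'b': 1}
See 'a': counts = {'b': 1, 'a': 1}
See 'a': counts = {'b': 1, 'a': 2}
See 'b': counts = {'b': 2, 'a': 2}
See 'b': counts = {'b': 3, 'a': 2}
See 'b': counts = {'b': 4, 'a': 2}

{'b': 4, 'a': 2}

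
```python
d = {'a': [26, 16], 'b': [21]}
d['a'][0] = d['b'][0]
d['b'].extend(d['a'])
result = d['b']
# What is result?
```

After line 1: d = {'a': [26, 16], 'b': [21]}
After line 2 (a[0] = b[0] = 21): d = {'a': [21, 16], 'b': [21]}
After line 3 (b.extend(a) appends [21, 16]): d = {'a': [21, 16], 'b': [21, 21, 16]}
After line 4: result = d['b'] = [21, 21, 16]

[21, 21, 16]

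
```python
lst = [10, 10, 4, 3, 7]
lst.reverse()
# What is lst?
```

[7, 3, 4, 10, 10]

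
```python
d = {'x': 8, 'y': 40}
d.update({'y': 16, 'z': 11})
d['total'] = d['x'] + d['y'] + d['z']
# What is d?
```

After line 1: d = {'x': 8, 'y': 40}
After line 2 (y overwritten, z added): d = {'x': 8, 'y': 16, 'z': 11}
After line 3 (total = 8 + 16 + 11 = 35): d = {'x': 8, 'y': 16, 'z': 11, 'total': 35}

{'x': 8, 'y': 16, 'z': 11, 'total': 35}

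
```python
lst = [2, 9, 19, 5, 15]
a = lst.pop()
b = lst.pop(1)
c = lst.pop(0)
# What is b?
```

After line 1: lst = [2, 9, 19, 5, 15]
After line 2 (pop() -> a = 15): lst = [2, 9, 19, 5]
After line 3 (pop(1) -> b = 9): lst = [2, 19, 5]
After line 4 (pop(0) -> c = 2): lst = [19, 5]

9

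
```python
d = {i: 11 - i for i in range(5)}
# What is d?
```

{0: 11, 1: 10, 2: 9, 3: 8, 4: 7}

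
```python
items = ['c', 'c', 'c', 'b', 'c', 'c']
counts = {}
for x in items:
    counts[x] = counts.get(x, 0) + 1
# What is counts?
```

Initial: counts = {}, items = ['c', 'c', 'c', 'b', 'c', 'c']
See 'c': counts = {'c': 1}
See 'c': counts = {'c': 2}
See 'c': counts = {'c': 3}
See 'b': counts = {'c': 3, 'b': 1}
See 'c': counts = {'c': 4, 'b': 1}
See 'c': counts = {'c': 5, 'b': 1}

{'c': 5, 'b': 1}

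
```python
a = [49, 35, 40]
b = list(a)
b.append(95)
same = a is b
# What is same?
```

After line 1: a = [49, 35, 40]
After line 2 (b = list(a) is a shallow copy, new object): a = [49, 35, 40], b = [49, 35, 40]
After line 3 (append only mutates b): a = [49, 35, 40], b = [49, 35, 40, 95]
After line 4 (same = a is b; different objects -> False): same = False

False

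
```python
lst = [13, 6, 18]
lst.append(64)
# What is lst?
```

[13, 6, 18, 64]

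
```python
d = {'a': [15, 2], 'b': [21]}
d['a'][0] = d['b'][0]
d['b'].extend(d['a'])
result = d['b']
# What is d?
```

After line 1: d = {'a': [15, 2], 'b': [21]}
After line 2 (a[0] = b[0] = 21): d = {'a': [21, 2], 'b': [21]}
After line 3 (b.extend(a) appends [21, 2]): d = {'a': [21, 2], 'b': [21, 21, 2]}
After line 4: result = d['b'] = [21, 21, 2]

{'a': [21, 2], 'b': [21, 21, 2]}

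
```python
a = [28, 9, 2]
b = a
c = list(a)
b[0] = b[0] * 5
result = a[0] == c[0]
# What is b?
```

After line 1: a = [28, 9, 2]
After line 2 (b = a, alias): a = [28, 9, 2], b = [28, 9, 2]
After line 3 (c = list(a) is a copy, new object): c = [28, 9, 2]
After line 4 (b[0] = 28 * 5 = 140; mutates shared a/b): a = b = [140, 9, 2], c = [28, 9, 2]
After line 5 (a[0] = 140, c[0] = 28; result = False)

[140, 9, 2]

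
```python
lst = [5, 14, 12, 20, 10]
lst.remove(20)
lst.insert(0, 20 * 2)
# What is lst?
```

After line 1: lst = [5, 14, 12, 20, 10]
After line 2 (remove first 20): lst = [5, 14, 12, 10]
After line 3 (insert 40 at index 0): lst = [40, 5, 14, 12, 10]

[40, 5, 14, 12, 10]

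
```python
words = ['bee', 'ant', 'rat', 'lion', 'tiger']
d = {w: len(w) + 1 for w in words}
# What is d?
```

{'bee': 4, 'ant': 4, 'rat': 4, 'lion': 5, 'tiger': 6}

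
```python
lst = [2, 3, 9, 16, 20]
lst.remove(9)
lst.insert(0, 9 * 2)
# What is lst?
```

After line 1: lst = [2, 3, 9, 16, 20]
After line 2 (remove first 9): lst = [2, 3, 16, 20]
After line 3 (insert 18 at index 0): lst = [18, 2, 3, 16, 20]

[18, 2, 3, 16, 20]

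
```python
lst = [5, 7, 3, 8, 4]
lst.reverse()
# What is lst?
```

[4, 8, 3, 7, 5]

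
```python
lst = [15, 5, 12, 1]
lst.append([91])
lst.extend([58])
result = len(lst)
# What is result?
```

After line 1: lst = [15, 5, 12, 1]
After line 2 (append adds [91] as single element): lst = [15, 5, 12, 1, [91]]
After line 3 (extend unpacks [58], adds 58): lst = [15, 5, 12, 1, [91], 58]
After line 4: result = len(lst) = 6

6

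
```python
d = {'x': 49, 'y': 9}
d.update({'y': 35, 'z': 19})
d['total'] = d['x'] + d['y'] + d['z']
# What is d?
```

After line 1: d = {'x': 49, 'y': 9}
After line 2 (y overwritten, z added): d = {'x': 49, 'y': 35, 'z': 19}
After line 3 (total = 49 + 35 + 19 = 103): d = {'x': 49, 'y': 35, 'z': 19, 'total': 103}

{'x': 49, 'y': 35, 'z': 19, 'total': 103}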